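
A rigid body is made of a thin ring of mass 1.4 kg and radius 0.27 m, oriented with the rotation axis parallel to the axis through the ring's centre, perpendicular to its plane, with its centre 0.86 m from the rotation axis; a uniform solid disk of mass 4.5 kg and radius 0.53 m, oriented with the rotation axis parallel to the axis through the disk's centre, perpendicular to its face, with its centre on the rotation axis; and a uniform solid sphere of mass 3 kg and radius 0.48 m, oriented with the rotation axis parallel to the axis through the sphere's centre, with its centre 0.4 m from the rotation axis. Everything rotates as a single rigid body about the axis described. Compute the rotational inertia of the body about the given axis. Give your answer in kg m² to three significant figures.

2.53

Thin ring: I_cm = MR² = (1.4)(0.27)² = 0.10206 kg m²; centre at d = 0.86 m, so I = I_cm + Md² gives I = 0.10206 + (1.4)(0.86)² = 1.1375 kg m².
Solid disk: I_cm = (1/2)MR² = (1/2)(4.5)(0.53)² = 0.63203 kg m²; axis through the centre, so I = 0.63203 kg m².
Solid sphere: I_cm = (2/5)MR² = (2/5)(3)(0.48)² = 0.27648 kg m²; centre at d = 0.4 m, so I = I_cm + Md² gives I = 0.27648 + (3)(0.4)² = 0.75648 kg m².
Total I = 1.1375 + 0.63203 + 0.75648 = 2.526 kg m².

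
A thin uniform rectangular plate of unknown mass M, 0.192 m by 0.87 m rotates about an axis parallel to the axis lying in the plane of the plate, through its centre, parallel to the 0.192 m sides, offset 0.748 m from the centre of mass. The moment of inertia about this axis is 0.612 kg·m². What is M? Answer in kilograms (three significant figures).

0.983

I = I_cm + Md² = (1/12)Mb² + Md² = M·[0.0833333·(0.87)² + (0.748)²] = M·0.62258.
So M = 0.612 / 0.62258 = 0.98301 kg.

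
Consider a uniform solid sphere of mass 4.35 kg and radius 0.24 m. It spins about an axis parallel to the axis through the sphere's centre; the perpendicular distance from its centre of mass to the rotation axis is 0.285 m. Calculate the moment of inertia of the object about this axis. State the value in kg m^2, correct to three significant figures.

0.454

I_cm = (2/5)MR² = (2/5)(4.35)(0.24)² = 0.10022 kg m^2; centre at d = 0.285 m, so I = I_cm + Md² gives I = 0.10022 + (4.35)(0.285)² = 0.45355 kg m^2.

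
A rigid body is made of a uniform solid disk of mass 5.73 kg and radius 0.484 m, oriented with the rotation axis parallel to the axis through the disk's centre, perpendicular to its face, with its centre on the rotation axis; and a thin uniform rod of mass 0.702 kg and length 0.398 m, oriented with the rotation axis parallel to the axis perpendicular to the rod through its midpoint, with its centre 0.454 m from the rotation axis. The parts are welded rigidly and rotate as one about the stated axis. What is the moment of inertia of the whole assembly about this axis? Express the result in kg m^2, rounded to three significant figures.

Solid disk: I_cm = (1/2)MR² = (1/2)(5.73)(0.484)² = 0.67114 kg m^2; axis through the centre, so I = 0.67114 kg m^2.
Thin rod: I_cm = (1/12)ML² = (1/12)(0.702)(0.398)² = 0.0092666 kg m^2; centre at d = 0.454 m, so the parallel axis theorem gives I = 0.0092666 + (0.702)(0.454)² = 0.15396 kg m^2.
Total I = 0.67114 + 0.15396 = 0.8251 kg m^2.

0.825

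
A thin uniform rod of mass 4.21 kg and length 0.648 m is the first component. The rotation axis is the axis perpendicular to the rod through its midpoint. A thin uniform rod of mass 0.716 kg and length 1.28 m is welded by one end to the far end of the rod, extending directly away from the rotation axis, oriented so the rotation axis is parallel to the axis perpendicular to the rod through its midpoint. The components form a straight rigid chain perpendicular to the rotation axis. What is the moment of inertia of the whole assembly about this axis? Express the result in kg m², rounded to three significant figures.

Thin rod: I_cm = (1/12)ML² = (1/12)(4.21)(0.648)² = 0.14732 kg m²; axis through the centre, so I = 0.14732 kg m².
Thin rod: I_cm = (1/12)ML² = (1/12)(0.716)(1.28)² = 0.097758 kg m²; centre at d = 0.324 + 0.64 = 0.964 m, so I = I_cm + Md² gives I = 0.097758 + (0.716)(0.964)² = 0.76313 kg m².
Total I = 0.14732 + 0.76313 = 0.91045 kg m².

0.910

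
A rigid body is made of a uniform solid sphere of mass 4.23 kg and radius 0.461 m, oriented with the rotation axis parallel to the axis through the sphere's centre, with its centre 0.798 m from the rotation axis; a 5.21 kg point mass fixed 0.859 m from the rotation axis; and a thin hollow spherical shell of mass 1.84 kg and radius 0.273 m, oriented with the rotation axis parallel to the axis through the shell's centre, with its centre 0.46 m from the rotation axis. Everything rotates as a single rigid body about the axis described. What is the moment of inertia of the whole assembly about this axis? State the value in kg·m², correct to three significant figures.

7.38

Solid sphere: I_cm = (2/5)MR² = (2/5)(4.23)(0.461)² = 0.35959 kg·m²; centre at d = 0.798 m, so the parallel axis theorem gives I = 0.35959 + (4.23)(0.798)² = 3.0533 kg·m².
Point mass: I_cm = 0; centre at d = 0.859 m, so the parallel axis theorem gives I = 0 + (5.21)(0.859)² = 3.8444 kg·m².
Spherical shell: I_cm = (2/3)MR² = (2/3)(1.84)(0.273)² = 0.091422 kg·m²; centre at d = 0.46 m, so the parallel axis theorem gives I = 0.091422 + (1.84)(0.46)² = 0.48077 kg·m².
Total I = 3.0533 + 3.8444 + 0.48077 = 7.3784 kg·m².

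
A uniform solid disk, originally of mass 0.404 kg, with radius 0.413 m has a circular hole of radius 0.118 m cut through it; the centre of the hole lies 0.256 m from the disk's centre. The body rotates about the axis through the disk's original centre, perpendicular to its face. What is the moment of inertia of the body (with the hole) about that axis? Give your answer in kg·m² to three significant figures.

0.0321

Unpierced body about its centre: I₀ = (1/2)MR² = (1/2)(0.404)(0.413)² = 0.034455 kg·m².
The removed disk has mass m = M·(r/R)² = (0.404)(0.118/0.413)² = 0.03298 kg (same uniform areal density).
Its moment of inertia about the rotation axis (parallel-axis theorem): I_hole = (1/2)mr² + md² = (1/2)(0.03298)(0.118)² + (0.03298)(0.256)² = 0.002391 kg·m².
Treating the hole as negative mass, I = I₀ − I_hole = 0.034455 − 0.002391 = 0.032064 kg·m².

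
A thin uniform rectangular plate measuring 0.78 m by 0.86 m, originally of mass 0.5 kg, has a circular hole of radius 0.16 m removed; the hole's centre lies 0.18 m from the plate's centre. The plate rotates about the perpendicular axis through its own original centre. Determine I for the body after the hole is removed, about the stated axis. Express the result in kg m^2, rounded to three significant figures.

0.0535

Unpierced body about its centre: I₀ = (1/12)M(a²+b²) = (1/12)(0.5)[(0.78)² + (0.86)²] = 0.056167 kg m^2.
The removed disk has mass m = M·πr²/(ab) = (0.5)·π(0.16)²/(0.78·0.86) = 0.059947 kg (same uniform areal density).
Its moment of inertia about the rotation axis (parallel-axis theorem): I_hole = (1/2)mr² + md² = (1/2)(0.059947)(0.16)² + (0.059947)(0.18)² = 0.0027096 kg m^2.
Treating the hole as negative mass, I = I₀ − I_hole = 0.056167 − 0.0027096 = 0.053457 kg m^2.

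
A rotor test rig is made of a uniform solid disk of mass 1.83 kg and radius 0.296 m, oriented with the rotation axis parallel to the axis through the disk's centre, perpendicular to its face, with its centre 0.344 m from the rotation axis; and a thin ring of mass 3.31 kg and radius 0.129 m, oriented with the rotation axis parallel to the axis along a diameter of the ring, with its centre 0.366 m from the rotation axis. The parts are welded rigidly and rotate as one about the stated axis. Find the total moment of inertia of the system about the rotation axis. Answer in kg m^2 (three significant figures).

0.768

Solid disk: I_cm = (1/2)MR² = (1/2)(1.83)(0.296)² = 0.080169 kg m^2; centre at d = 0.344 m, so the parallel axis theorem gives I = 0.080169 + (1.83)(0.344)² = 0.29672 kg m^2.
Thin ring: I_cm = (1/2)MR² = (1/2)(3.31)(0.129)² = 0.027541 kg m^2; centre at d = 0.366 m, so the parallel axis theorem gives I = 0.027541 + (3.31)(0.366)² = 0.47094 kg m^2.
Total I = 0.29672 + 0.47094 = 0.76766 kg m^2.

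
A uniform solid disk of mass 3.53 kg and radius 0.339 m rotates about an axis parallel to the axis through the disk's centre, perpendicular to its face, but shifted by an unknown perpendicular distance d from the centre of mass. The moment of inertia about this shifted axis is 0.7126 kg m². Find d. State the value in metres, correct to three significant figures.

0.380

About the centre-of-mass axis, I_cm = (1/2)MR² = (1/2)(3.53)(0.339)² = 0.20284 kg m².
Parallel axis theorem: I = I_cm + Md², so Md² = 0.7126 − 0.20284 = 0.50976 kg m².
d = √(0.50976 / 3.53) = 0.38001 m.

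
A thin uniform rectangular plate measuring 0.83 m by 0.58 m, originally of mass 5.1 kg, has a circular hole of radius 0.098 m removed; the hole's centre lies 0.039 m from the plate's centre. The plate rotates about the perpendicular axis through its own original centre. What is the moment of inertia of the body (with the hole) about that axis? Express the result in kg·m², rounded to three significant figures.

0.434

Unpierced body about its centre: I₀ = (1/12)M(a²+b²) = (1/12)(5.1)[(0.83)² + (0.58)²] = 0.43575 kg·m².
The removed disk has mass m = M·πr²/(ab) = (5.1)·π(0.098)²/(0.83·0.58) = 0.31964 kg (same uniform areal density).
Its moment of inertia about the rotation axis (parallel-axis theorem): I_hole = (1/2)mr² + md² = (1/2)(0.31964)(0.098)² + (0.31964)(0.039)² = 0.0020211 kg·m².
Treating the hole as negative mass, I = I₀ − I_hole = 0.43575 − 0.0020211 = 0.43373 kg·m².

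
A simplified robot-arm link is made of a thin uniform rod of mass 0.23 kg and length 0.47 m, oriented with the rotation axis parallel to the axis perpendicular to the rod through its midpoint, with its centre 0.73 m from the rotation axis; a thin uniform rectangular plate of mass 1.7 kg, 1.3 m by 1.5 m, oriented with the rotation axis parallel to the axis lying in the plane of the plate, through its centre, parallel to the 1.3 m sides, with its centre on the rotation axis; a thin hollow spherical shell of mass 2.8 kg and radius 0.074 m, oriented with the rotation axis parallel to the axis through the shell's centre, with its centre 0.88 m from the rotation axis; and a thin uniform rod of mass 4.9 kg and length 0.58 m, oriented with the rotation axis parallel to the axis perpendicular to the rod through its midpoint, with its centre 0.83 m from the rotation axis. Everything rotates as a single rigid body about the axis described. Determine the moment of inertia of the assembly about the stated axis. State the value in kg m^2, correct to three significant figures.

Thin rod: I_cm = (1/12)ML² = (1/12)(0.23)(0.47)² = 0.0042339 kg m^2; centre at d = 0.73 m, so the parallel axis theorem gives I = 0.0042339 + (0.23)(0.73)² = 0.1268 kg m^2.
Rectangular plate: I_cm = (1/12)Mb² = (1/12)(1.7)(1.5)² = 0.31875 kg m^2; axis through the centre, so I = 0.31875 kg m^2.
Spherical shell: I_cm = (2/3)MR² = (2/3)(2.8)(0.074)² = 0.010222 kg m^2; centre at d = 0.88 m, so the parallel axis theorem gives I = 0.010222 + (2.8)(0.88)² = 2.1785 kg m^2.
Thin rod: I_cm = (1/12)ML² = (1/12)(4.9)(0.58)² = 0.13736 kg m^2; centre at d = 0.83 m, so the parallel axis theorem gives I = 0.13736 + (4.9)(0.83)² = 3.513 kg m^2.
Total I = 0.1268 + 0.31875 + 2.1785 + 3.513 = 6.1371 kg m^2.

6.14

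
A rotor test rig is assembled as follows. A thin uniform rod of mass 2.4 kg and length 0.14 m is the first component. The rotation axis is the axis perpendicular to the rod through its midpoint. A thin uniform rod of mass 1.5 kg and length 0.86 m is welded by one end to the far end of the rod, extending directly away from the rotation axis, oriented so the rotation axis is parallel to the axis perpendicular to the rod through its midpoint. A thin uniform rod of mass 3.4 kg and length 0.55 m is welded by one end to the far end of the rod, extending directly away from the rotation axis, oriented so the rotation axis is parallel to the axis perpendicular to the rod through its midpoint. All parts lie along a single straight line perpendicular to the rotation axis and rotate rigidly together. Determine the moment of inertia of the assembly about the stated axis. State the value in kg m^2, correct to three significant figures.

5.49

Thin rod: I_cm = (1/12)ML² = (1/12)(2.4)(0.14)² = 0.00392 kg m^2; axis through the centre, so I = 0.00392 kg m^2.
Thin rod: I_cm = (1/12)ML² = (1/12)(1.5)(0.86)² = 0.09245 kg m^2; centre at d = 0.07 + 0.43 = 0.5 m, so the parallel axis theorem gives I = 0.09245 + (1.5)(0.5)² = 0.46745 kg m^2.
Thin rod: I_cm = (1/12)ML² = (1/12)(3.4)(0.55)² = 0.085708 kg m^2; centre at d = 0.07 + 0.43 + 0.43 + 0.275 = 1.205 m, so the parallel axis theorem gives I = 0.085708 + (3.4)(1.205)² = 5.0226 kg m^2.
Total I = 0.00392 + 0.46745 + 5.0226 = 5.494 kg m^2.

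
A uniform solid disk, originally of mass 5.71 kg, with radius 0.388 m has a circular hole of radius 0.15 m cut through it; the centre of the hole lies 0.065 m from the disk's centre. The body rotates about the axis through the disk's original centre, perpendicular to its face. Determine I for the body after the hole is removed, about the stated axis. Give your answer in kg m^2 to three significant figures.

0.417

Unpierced body about its centre: I₀ = (1/2)MR² = (1/2)(5.71)(0.388)² = 0.4298 kg m^2.
The removed disk has mass m = M·(r/R)² = (5.71)(0.15/0.388)² = 0.8534 kg (same uniform areal density).
Its moment of inertia about the rotation axis (parallel-axis theorem): I_hole = (1/2)mr² + md² = (1/2)(0.8534)(0.15)² + (0.8534)(0.065)² = 0.013206 kg m^2.
Treating the hole as negative mass, I = I₀ − I_hole = 0.4298 − 0.013206 = 0.4166 kg m^2.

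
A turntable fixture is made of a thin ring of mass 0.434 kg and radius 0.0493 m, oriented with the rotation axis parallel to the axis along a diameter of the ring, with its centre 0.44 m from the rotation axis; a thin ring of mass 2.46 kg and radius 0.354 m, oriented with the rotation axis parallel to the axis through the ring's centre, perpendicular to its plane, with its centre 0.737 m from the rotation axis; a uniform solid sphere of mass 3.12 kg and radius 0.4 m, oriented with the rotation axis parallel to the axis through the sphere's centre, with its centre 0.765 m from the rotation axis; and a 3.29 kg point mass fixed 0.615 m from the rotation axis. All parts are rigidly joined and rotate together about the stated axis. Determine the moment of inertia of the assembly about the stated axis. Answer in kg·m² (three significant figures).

5.00

Thin ring: I_cm = (1/2)MR² = (1/2)(0.434)(0.0493)² = 0.00052742 kg·m²; centre at d = 0.44 m, so the parallel axis theorem gives I = 0.00052742 + (0.434)(0.44)² = 0.08455 kg·m².
Thin ring: I_cm = MR² = (2.46)(0.354)² = 0.30828 kg·m²; centre at d = 0.737 m, so the parallel axis theorem gives I = 0.30828 + (2.46)(0.737)² = 1.6445 kg·m².
Solid sphere: I_cm = (2/5)MR² = (2/5)(3.12)(0.4)² = 0.19968 kg·m²; centre at d = 0.765 m, so the parallel axis theorem gives I = 0.19968 + (3.12)(0.765)² = 2.0256 kg·m².
Point mass: I_cm = 0; centre at d = 0.615 m, so the parallel axis theorem gives I = 0 + (3.29)(0.615)² = 1.2444 kg·m².
Total I = 0.08455 + 1.6445 + 2.0256 + 1.2444 = 4.999 kg·m².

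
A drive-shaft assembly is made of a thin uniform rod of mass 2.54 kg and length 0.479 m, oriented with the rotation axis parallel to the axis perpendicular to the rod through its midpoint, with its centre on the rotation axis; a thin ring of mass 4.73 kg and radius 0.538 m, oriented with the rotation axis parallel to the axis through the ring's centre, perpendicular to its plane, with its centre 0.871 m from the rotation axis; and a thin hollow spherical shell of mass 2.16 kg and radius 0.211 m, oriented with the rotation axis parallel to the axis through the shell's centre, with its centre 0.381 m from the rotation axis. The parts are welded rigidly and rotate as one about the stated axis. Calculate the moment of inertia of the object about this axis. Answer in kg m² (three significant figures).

Thin rod: I_cm = (1/12)ML² = (1/12)(2.54)(0.479)² = 0.048565 kg m²; axis through the centre, so I = 0.048565 kg m².
Thin ring: I_cm = MR² = (4.73)(0.538)² = 1.3691 kg m²; centre at d = 0.871 m, so the parallel axis theorem gives I = 1.3691 + (4.73)(0.871)² = 4.9574 kg m².
Spherical shell: I_cm = (2/3)MR² = (2/3)(2.16)(0.211)² = 0.06411 kg m²; centre at d = 0.381 m, so the parallel axis theorem gives I = 0.06411 + (2.16)(0.381)² = 0.37766 kg m².
Total I = 0.048565 + 4.9574 + 0.37766 = 5.3837 kg m².

5.38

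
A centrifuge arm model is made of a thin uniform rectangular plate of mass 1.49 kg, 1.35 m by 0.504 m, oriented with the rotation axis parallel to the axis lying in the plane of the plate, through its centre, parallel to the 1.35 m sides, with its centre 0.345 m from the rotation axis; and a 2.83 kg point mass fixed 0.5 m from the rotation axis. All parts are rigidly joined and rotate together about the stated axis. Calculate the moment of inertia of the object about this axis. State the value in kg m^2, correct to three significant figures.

0.916

Rectangular plate: I_cm = (1/12)Mb² = (1/12)(1.49)(0.504)² = 0.03154 kg m^2; centre at d = 0.345 m, so the parallel axis theorem gives I = 0.03154 + (1.49)(0.345)² = 0.20889 kg m^2.
Point mass: I_cm = 0; centre at d = 0.5 m, so the parallel axis theorem gives I = 0 + (2.83)(0.5)² = 0.7075 kg m^2.
Total I = 0.20889 + 0.7075 = 0.91639 kg m^2.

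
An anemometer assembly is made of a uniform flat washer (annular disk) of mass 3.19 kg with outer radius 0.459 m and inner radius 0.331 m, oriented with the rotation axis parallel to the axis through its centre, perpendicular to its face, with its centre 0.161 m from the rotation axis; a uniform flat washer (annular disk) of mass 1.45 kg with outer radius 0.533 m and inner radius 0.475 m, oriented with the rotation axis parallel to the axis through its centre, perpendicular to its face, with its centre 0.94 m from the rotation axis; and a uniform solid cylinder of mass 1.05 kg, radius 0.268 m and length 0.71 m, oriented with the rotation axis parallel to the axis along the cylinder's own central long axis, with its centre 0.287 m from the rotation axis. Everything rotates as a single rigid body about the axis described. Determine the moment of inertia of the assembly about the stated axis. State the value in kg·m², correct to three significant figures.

Annular disk: I_cm = (1/2)M(R²+r²) = (1/2)(3.19)[(0.459)² + (0.331)²] = 0.51079 kg·m²; centre at d = 0.161 m, so the parallel axis theorem gives I = 0.51079 + (3.19)(0.161)² = 0.59347 kg·m².
Annular disk: I_cm = (1/2)M(R²+r²) = (1/2)(1.45)[(0.533)² + (0.475)²] = 0.36954 kg·m²; centre at d = 0.94 m, so the parallel axis theorem gives I = 0.36954 + (1.45)(0.94)² = 1.6508 kg·m².
Solid cylinder: I_cm = (1/2)MR² = (1/2)(1.05)(0.268)² = 0.037708 kg·m²; centre at d = 0.287 m, so the parallel axis theorem gives I = 0.037708 + (1.05)(0.287)² = 0.1242 kg·m².
Total I = 0.59347 + 1.6508 + 0.1242 = 2.3684 kg·m².

2.37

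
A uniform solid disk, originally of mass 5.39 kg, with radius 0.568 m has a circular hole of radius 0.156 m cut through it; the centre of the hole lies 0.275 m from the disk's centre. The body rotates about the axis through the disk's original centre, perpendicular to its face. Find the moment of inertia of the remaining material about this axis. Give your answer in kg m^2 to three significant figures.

0.834

Unpierced body about its centre: I₀ = (1/2)MR² = (1/2)(5.39)(0.568)² = 0.86947 kg m^2.
The removed disk has mass m = M·(r/R)² = (5.39)(0.156/0.568)² = 0.40658 kg (same uniform areal density).
Its moment of inertia about the rotation axis (parallel-axis theorem): I_hole = (1/2)mr² + md² = (1/2)(0.40658)(0.156)² + (0.40658)(0.275)² = 0.035694 kg m^2.
Treating the hole as negative mass, I = I₀ − I_hole = 0.86947 − 0.035694 = 0.83378 kg m^2.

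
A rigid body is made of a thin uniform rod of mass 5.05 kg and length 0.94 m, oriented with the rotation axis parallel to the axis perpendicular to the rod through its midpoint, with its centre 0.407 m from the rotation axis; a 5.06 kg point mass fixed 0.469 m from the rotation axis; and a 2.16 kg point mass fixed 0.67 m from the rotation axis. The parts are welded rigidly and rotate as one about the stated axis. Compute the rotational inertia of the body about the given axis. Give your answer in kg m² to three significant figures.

Thin rod: I_cm = (1/12)ML² = (1/12)(5.05)(0.94)² = 0.37185 kg m²; centre at d = 0.407 m, so the parallel axis theorem gives I = 0.37185 + (5.05)(0.407)² = 1.2084 kg m².
Point mass: I_cm = 0; centre at d = 0.469 m, so the parallel axis theorem gives I = 0 + (5.06)(0.469)² = 1.113 kg m².
Point mass: I_cm = 0; centre at d = 0.67 m, so the parallel axis theorem gives I = 0 + (2.16)(0.67)² = 0.96962 kg m².
Total I = 1.2084 + 1.113 + 0.96962 = 3.291 kg m².

3.29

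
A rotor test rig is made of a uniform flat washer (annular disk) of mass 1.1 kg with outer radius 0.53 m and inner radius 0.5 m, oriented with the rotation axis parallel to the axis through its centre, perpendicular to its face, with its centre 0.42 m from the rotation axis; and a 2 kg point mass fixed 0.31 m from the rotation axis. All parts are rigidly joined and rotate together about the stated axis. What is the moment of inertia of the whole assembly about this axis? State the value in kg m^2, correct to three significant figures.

Annular disk: I_cm = (1/2)M(R²+r²) = (1/2)(1.1)[(0.53)² + (0.5)²] = 0.292 kg m^2; centre at d = 0.42 m, so the parallel axis theorem gives I = 0.292 + (1.1)(0.42)² = 0.48604 kg m^2.
Point mass: I_cm = 0; centre at d = 0.31 m, so the parallel axis theorem gives I = 0 + (2)(0.31)² = 0.1922 kg m^2.
Total I = 0.48604 + 0.1922 = 0.67824 kg m^2.

0.678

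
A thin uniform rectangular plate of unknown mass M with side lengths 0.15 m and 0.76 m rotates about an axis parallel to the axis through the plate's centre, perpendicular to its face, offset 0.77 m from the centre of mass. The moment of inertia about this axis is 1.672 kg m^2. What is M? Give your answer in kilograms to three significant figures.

I = I_cm + Md² = (1/12)M(a²+b²) + Md² = M·[0.0833333·[(0.15)² + (0.76)²] + (0.77)²] = M·0.64291.
So M = 1.672 / 0.64291 = 2.6007 kg.

2.60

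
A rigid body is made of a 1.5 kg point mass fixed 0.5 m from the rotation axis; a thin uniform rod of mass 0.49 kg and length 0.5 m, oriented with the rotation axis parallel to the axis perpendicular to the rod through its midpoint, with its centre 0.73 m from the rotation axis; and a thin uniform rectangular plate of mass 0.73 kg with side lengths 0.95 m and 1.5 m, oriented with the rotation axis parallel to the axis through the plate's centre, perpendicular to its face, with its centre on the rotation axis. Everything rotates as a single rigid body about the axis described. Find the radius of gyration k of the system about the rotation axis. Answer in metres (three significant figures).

Point mass: I_cm = 0; centre at d = 0.5 m, so the parallel axis theorem gives I = 0 + (1.5)(0.5)² = 0.375 kg m^2.
Thin rod: I_cm = (1/12)ML² = (1/12)(0.49)(0.5)² = 0.010208 kg m^2; centre at d = 0.73 m, so the parallel axis theorem gives I = 0.010208 + (0.49)(0.73)² = 0.27133 kg m^2.
Rectangular plate: I_cm = (1/12)M(a²+b²) = (1/12)(0.73)[(0.95)² + (1.5)²] = 0.19178 kg m^2; axis through the centre, so I = 0.19178 kg m^2.
Total I = 0.83811 kg m^2; total mass M = 2.72 kg.
k = √(I/M) = √(0.83811/2.72) = 0.55509 m.

0.555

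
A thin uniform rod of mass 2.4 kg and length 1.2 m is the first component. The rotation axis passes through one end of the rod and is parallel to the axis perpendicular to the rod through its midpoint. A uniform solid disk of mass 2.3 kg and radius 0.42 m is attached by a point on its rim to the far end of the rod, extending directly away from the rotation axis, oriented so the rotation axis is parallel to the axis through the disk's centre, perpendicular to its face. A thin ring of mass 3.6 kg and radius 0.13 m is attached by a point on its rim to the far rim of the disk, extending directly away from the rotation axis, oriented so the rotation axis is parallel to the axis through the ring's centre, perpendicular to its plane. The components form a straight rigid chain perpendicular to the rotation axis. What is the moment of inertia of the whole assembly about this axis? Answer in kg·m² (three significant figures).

24.4

Thin rod: I_cm = (1/12)ML² = (1/12)(2.4)(1.2)² = 0.288 kg·m²; centre at d = 0.6 m, so I = I_cm + Md² gives I = 0.288 + (2.4)(0.6)² = 1.152 kg·m².
Solid disk: I_cm = (1/2)MR² = (1/2)(2.3)(0.42)² = 0.20286 kg·m²; centre at d = 0.6 + 0.6 + 0.42 = 1.62 m, so I = I_cm + Md² gives I = 0.20286 + (2.3)(1.62)² = 6.239 kg·m².
Thin ring: I_cm = MR² = (3.6)(0.13)² = 0.06084 kg·m²; centre at d = 0.6 + 0.6 + 0.42 + 0.42 + 0.13 = 2.17 m, so I = I_cm + Md² gives I = 0.06084 + (3.6)(2.17)² = 17.013 kg·m².
Total I = 1.152 + 6.239 + 17.013 = 24.404 kg·m².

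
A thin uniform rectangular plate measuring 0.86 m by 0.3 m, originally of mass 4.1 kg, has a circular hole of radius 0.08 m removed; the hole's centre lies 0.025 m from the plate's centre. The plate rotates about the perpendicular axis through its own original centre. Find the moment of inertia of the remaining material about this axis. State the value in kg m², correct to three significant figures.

Unpierced body about its centre: I₀ = (1/12)M(a²+b²) = (1/12)(4.1)[(0.86)² + (0.3)²] = 0.28345 kg m².
The removed disk has mass m = M·πr²/(ab) = (4.1)·π(0.08)²/(0.86·0.3) = 0.31952 kg (same uniform areal density).
Its moment of inertia about the rotation axis (parallel-axis theorem): I_hole = (1/2)mr² + md² = (1/2)(0.31952)(0.08)² + (0.31952)(0.025)² = 0.0012222 kg m².
Treating the hole as negative mass, I = I₀ − I_hole = 0.28345 − 0.0012222 = 0.28222 kg m².

0.282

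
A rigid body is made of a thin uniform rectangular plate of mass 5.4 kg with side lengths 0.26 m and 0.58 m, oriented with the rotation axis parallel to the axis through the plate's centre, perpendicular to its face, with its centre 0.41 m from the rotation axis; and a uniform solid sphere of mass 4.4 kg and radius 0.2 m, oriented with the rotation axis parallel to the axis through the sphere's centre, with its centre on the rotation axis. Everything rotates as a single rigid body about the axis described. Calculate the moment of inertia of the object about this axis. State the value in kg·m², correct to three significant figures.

1.16

Rectangular plate: I_cm = (1/12)M(a²+b²) = (1/12)(5.4)[(0.26)² + (0.58)²] = 0.1818 kg·m²; centre at d = 0.41 m, so I = I_cm + Md² gives I = 0.1818 + (5.4)(0.41)² = 1.0895 kg·m².
Solid sphere: I_cm = (2/5)MR² = (2/5)(4.4)(0.2)² = 0.0704 kg·m²; axis through the centre, so I = 0.0704 kg·m².
Total I = 1.0895 + 0.0704 = 1.1599 kg·m².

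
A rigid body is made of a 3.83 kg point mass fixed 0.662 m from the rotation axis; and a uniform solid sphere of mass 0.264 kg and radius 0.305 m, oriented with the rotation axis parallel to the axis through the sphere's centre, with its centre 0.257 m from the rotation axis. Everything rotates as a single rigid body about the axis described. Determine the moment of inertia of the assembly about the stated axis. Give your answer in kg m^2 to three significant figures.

1.71

Point mass: I_cm = 0; centre at d = 0.662 m, so I = I_cm + Md² gives I = 0 + (3.83)(0.662)² = 1.6785 kg m^2.
Solid sphere: I_cm = (2/5)MR² = (2/5)(0.264)(0.305)² = 0.0098234 kg m^2; centre at d = 0.257 m, so I = I_cm + Md² gives I = 0.0098234 + (0.264)(0.257)² = 0.02726 kg m^2.
Total I = 1.6785 + 0.02726 = 1.7057 kg m^2.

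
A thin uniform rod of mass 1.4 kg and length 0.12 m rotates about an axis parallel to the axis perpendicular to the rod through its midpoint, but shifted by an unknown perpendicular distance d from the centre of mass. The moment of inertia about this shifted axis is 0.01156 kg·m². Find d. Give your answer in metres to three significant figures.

0.0840

About the centre-of-mass axis, I_cm = (1/12)ML² = (1/12)(1.4)(0.12)² = 0.00168 kg·m².
Parallel axis theorem: I = I_cm + Md², so Md² = 0.01156 − 0.00168 = 0.00988 kg·m².
d = √(0.00988 / 1.4) = 0.084007 m.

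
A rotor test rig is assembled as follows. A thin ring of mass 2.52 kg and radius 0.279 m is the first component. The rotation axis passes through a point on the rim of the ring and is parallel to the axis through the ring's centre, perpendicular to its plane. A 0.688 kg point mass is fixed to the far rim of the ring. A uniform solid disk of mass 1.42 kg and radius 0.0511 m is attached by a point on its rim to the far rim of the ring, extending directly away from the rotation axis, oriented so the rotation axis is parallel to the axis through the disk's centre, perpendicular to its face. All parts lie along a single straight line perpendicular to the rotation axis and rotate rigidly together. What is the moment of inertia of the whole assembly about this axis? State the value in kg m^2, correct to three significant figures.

1.14

Thin ring: I_cm = MR² = (2.52)(0.279)² = 0.19616 kg m^2; centre at d = 0.279 m, so the parallel axis theorem gives I = 0.19616 + (2.52)(0.279)² = 0.39232 kg m^2.
Point mass: I_cm = 0; centre at d = 0.279 + 0.279 = 0.558 m, so the parallel axis theorem gives I = 0 + (0.688)(0.558)² = 0.21422 kg m^2.
Solid disk: I_cm = (1/2)MR² = (1/2)(1.42)(0.0511)² = 0.001854 kg m^2; centre at d = 0.279 + 0.279 + 0.0511 = 0.6091 m, so the parallel axis theorem gives I = 0.001854 + (1.42)(0.6091)² = 0.52868 kg m^2.
Total I = 0.39232 + 0.21422 + 0.52868 = 1.1352 kg m^2.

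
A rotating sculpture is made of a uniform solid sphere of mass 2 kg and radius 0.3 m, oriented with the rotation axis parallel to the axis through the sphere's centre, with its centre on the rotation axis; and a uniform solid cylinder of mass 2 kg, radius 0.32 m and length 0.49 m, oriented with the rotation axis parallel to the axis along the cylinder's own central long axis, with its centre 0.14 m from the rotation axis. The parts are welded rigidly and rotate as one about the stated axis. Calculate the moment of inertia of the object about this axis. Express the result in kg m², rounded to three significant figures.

0.214

Solid sphere: I_cm = (2/5)MR² = (2/5)(2)(0.3)² = 0.072 kg m²; axis through the centre, so I = 0.072 kg m².
Solid cylinder: I_cm = (1/2)MR² = (1/2)(2)(0.32)² = 0.1024 kg m²; centre at d = 0.14 m, so I = I_cm + Md² gives I = 0.1024 + (2)(0.14)² = 0.1416 kg m².
Total I = 0.072 + 0.1416 = 0.2136 kg m².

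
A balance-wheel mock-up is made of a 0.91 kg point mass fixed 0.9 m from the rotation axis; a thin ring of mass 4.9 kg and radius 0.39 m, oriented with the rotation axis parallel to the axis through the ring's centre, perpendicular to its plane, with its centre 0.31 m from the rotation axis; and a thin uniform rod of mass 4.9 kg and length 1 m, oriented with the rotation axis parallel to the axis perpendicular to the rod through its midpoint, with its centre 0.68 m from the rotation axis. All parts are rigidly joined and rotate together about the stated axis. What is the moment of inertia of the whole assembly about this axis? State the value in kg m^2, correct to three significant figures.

4.63

Point mass: I_cm = 0; centre at d = 0.9 m, so I = I_cm + Md² gives I = 0 + (0.91)(0.9)² = 0.7371 kg m^2.
Thin ring: I_cm = MR² = (4.9)(0.39)² = 0.74529 kg m^2; centre at d = 0.31 m, so I = I_cm + Md² gives I = 0.74529 + (4.9)(0.31)² = 1.2162 kg m^2.
Thin rod: I_cm = (1/12)ML² = (1/12)(4.9)(1)² = 0.40833 kg m^2; centre at d = 0.68 m, so I = I_cm + Md² gives I = 0.40833 + (4.9)(0.68)² = 2.6741 kg m^2.
Total I = 0.7371 + 1.2162 + 2.6741 = 4.6274 kg m^2.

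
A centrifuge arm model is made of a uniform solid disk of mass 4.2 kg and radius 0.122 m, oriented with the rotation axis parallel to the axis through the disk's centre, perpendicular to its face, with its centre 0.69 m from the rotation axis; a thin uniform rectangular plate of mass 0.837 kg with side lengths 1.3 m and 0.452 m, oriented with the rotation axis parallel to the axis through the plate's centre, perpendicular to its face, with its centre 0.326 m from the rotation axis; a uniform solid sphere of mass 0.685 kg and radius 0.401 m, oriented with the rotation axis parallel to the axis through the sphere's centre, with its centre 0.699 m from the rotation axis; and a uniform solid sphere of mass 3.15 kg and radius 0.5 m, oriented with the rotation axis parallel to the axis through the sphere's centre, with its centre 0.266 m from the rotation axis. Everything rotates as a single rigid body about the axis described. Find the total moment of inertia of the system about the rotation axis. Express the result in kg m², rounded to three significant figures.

3.17

Solid disk: I_cm = (1/2)MR² = (1/2)(4.2)(0.122)² = 0.031256 kg m²; centre at d = 0.69 m, so the parallel axis theorem gives I = 0.031256 + (4.2)(0.69)² = 2.0309 kg m².
Rectangular plate: I_cm = (1/12)M(a²+b²) = (1/12)(0.837)[(1.3)² + (0.452)²] = 0.13213 kg m²; centre at d = 0.326 m, so the parallel axis theorem gives I = 0.13213 + (0.837)(0.326)² = 0.22108 kg m².
Solid sphere: I_cm = (2/5)MR² = (2/5)(0.685)(0.401)² = 0.044059 kg m²; centre at d = 0.699 m, so the parallel axis theorem gives I = 0.044059 + (0.685)(0.699)² = 0.37875 kg m².
Solid sphere: I_cm = (2/5)MR² = (2/5)(3.15)(0.5)² = 0.315 kg m²; centre at d = 0.266 m, so the parallel axis theorem gives I = 0.315 + (3.15)(0.266)² = 0.53788 kg m².
Total I = 2.0309 + 0.22108 + 0.37875 + 0.53788 = 3.1686 kg m².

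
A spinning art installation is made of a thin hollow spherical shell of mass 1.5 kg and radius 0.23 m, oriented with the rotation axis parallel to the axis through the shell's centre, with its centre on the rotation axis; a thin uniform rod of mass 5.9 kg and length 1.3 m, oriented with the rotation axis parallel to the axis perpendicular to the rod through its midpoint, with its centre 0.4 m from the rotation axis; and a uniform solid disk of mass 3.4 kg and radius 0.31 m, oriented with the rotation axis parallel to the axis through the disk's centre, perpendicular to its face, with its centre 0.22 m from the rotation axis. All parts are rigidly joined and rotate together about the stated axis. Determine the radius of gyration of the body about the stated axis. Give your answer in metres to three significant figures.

Spherical shell: I_cm = (2/3)MR² = (2/3)(1.5)(0.23)² = 0.0529 kg m^2; axis through the centre, so I = 0.0529 kg m^2.
Thin rod: I_cm = (1/12)ML² = (1/12)(5.9)(1.3)² = 0.83092 kg m^2; centre at d = 0.4 m, so I = I_cm + Md² gives I = 0.83092 + (5.9)(0.4)² = 1.7749 kg m^2.
Solid disk: I_cm = (1/2)MR² = (1/2)(3.4)(0.31)² = 0.16337 kg m^2; centre at d = 0.22 m, so I = I_cm + Md² gives I = 0.16337 + (3.4)(0.22)² = 0.32793 kg m^2.
Total I = 2.1557 kg m^2; total mass M = 10.8 kg.
k = √(I/M) = √(2.1557/10.8) = 0.44677 m.

0.447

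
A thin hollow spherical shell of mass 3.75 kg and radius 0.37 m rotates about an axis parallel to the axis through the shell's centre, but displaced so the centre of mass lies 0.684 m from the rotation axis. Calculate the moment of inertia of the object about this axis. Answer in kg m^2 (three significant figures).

2.10

I_cm = (2/3)MR² = (2/3)(3.75)(0.37)² = 0.34225 kg m^2; centre at d = 0.684 m, so the parallel axis theorem gives I = 0.34225 + (3.75)(0.684)² = 2.0967 kg m^2.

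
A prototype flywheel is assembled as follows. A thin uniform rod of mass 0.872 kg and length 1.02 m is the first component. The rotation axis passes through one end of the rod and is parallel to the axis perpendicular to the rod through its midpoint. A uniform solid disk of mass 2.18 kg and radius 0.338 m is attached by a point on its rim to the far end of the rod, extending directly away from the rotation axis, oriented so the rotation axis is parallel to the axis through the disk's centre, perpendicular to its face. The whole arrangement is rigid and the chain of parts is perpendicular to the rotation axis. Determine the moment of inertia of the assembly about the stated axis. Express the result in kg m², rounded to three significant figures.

4.45

Thin rod: I_cm = (1/12)ML² = (1/12)(0.872)(1.02)² = 0.075602 kg m²; centre at d = 0.51 m, so I = I_cm + Md² gives I = 0.075602 + (0.872)(0.51)² = 0.30241 kg m².
Solid disk: I_cm = (1/2)MR² = (1/2)(2.18)(0.338)² = 0.12453 kg m²; centre at d = 0.51 + 0.51 + 0.338 = 1.358 m, so I = I_cm + Md² gives I = 0.12453 + (2.18)(1.358)² = 4.1448 kg m².
Total I = 0.30241 + 4.1448 = 4.4472 kg m².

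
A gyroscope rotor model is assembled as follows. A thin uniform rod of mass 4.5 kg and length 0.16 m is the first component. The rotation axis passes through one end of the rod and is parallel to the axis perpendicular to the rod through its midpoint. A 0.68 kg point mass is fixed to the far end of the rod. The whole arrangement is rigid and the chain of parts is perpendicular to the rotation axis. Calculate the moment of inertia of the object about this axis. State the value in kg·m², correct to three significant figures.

0.0558

Thin rod: I_cm = (1/12)ML² = (1/12)(4.5)(0.16)² = 0.0096 kg·m²; centre at d = 0.08 m, so the parallel axis theorem gives I = 0.0096 + (4.5)(0.08)² = 0.0384 kg·m².
Point mass: I_cm = 0; centre at d = 0.08 + 0.08 = 0.16 m, so the parallel axis theorem gives I = 0 + (0.68)(0.16)² = 0.017408 kg·m².
Total I = 0.0384 + 0.017408 = 0.055808 kg·m².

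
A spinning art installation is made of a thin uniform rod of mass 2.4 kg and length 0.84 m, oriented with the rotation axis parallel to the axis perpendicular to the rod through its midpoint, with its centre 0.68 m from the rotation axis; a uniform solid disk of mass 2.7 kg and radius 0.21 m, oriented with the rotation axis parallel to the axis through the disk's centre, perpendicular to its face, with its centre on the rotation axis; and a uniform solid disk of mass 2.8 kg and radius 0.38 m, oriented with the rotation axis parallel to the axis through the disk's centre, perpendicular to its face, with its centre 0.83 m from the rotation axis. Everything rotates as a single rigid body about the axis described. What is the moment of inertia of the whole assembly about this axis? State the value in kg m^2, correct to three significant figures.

Thin rod: I_cm = (1/12)ML² = (1/12)(2.4)(0.84)² = 0.14112 kg m^2; centre at d = 0.68 m, so I = I_cm + Md² gives I = 0.14112 + (2.4)(0.68)² = 1.2509 kg m^2.
Solid disk: I_cm = (1/2)MR² = (1/2)(2.7)(0.21)² = 0.059535 kg m^2; axis through the centre, so I = 0.059535 kg m^2.
Solid disk: I_cm = (1/2)MR² = (1/2)(2.8)(0.38)² = 0.20216 kg m^2; centre at d = 0.83 m, so I = I_cm + Md² gives I = 0.20216 + (2.8)(0.83)² = 2.1311 kg m^2.
Total I = 1.2509 + 0.059535 + 2.1311 = 3.4415 kg m^2.

3.44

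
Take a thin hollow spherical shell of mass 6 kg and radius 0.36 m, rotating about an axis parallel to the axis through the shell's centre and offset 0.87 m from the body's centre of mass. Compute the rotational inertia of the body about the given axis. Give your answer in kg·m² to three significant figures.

5.06

I_cm = (2/3)MR² = (2/3)(6)(0.36)² = 0.5184 kg·m²; centre at d = 0.87 m, so I = I_cm + Md² gives I = 0.5184 + (6)(0.87)² = 5.0598 kg·m².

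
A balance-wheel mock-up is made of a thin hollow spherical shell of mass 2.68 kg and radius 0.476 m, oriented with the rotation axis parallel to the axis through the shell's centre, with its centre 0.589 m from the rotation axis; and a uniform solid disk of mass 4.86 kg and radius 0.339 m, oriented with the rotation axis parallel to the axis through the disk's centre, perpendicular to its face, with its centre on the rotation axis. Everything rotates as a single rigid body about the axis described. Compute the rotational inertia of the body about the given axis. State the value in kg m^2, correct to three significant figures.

Spherical shell: I_cm = (2/3)MR² = (2/3)(2.68)(0.476)² = 0.40482 kg m^2; centre at d = 0.589 m, so the parallel axis theorem gives I = 0.40482 + (2.68)(0.589)² = 1.3346 kg m^2.
Solid disk: I_cm = (1/2)MR² = (1/2)(4.86)(0.339)² = 0.27926 kg m^2; axis through the centre, so I = 0.27926 kg m^2.
Total I = 1.3346 + 0.27926 = 1.6138 kg m^2.

1.61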